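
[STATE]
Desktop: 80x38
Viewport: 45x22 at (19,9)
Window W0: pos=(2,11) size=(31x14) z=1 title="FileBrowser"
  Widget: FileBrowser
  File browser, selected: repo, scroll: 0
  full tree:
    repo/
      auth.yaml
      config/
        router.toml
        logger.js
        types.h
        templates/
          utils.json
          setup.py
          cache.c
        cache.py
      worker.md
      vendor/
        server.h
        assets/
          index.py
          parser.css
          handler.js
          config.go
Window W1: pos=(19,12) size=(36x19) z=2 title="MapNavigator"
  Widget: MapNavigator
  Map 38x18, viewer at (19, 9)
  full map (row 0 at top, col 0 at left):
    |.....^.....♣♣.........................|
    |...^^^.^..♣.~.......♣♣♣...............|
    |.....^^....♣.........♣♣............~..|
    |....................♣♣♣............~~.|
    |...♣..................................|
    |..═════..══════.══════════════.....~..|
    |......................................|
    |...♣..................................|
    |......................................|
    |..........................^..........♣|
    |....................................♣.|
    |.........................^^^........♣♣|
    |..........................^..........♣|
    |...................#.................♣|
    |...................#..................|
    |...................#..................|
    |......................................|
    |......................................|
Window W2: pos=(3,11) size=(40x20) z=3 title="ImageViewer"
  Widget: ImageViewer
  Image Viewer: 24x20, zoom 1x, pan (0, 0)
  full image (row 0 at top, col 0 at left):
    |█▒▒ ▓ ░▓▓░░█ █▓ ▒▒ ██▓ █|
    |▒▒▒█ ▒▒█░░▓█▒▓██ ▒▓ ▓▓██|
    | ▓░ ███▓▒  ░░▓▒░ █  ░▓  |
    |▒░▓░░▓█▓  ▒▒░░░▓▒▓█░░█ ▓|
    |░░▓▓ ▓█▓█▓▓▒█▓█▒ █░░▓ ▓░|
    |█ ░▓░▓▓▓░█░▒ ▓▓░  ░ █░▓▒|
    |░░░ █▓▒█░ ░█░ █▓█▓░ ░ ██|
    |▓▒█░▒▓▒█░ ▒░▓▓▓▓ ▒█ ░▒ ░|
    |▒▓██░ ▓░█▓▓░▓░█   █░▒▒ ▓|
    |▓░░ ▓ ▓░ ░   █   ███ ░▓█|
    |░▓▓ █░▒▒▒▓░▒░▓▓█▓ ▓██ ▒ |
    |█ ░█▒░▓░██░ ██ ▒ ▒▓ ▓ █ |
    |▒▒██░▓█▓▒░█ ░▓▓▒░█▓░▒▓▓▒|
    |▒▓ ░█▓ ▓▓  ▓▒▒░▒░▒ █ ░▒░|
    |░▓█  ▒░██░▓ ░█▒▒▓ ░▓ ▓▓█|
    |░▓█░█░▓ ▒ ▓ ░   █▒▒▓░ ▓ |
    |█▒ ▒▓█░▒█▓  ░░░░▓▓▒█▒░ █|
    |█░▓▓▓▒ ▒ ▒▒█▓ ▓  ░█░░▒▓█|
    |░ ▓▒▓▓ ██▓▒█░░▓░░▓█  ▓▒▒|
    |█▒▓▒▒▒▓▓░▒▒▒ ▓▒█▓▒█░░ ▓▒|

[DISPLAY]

                                             
                                             
━━━━━━━━━━━━━━━━━━━━━━━┓                     
                       ┃━━━━━━━━━━━┓         
───────────────────────┨           ┃         
 ▒▒ ██▓ █              ┃───────────┨         
█ ▒▓ ▓▓██              ┃..........~┃         
░ █  ░▓                ┃..........~┃         
▓▒▓█░░█ ▓              ┃...........┃         
▒ █░░▓ ▓░              ┃═════.....~┃         
░  ░ █░▓▒              ┃...........┃         
▓█▓░ ░ ██              ┃...........┃         
▓ ▒█ ░▒ ░              ┃...........┃         
   █░▒▒ ▓              ┃.^.........┃         
  ███ ░▓█              ┃...........┃         
█▓ ▓██ ▒               ┃^^^........┃         
▒ ▒▓ ▓ █               ┃.^.........┃         
▒░█▓░▒▓▓▒              ┃...........┃         
▒░▒ █ ░▒░              ┃...........┃         
▒▓ ░▓ ▓▓█              ┃...........┃         
 █▒▒▓░ ▓               ┃...........┃         
━━━━━━━━━━━━━━━━━━━━━━━┛━━━━━━━━━━━┛         


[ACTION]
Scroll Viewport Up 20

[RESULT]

                                             
                                             
                                             
                                             
                                             
                                             
                                             
                                             
                                             
                                             
                                             
━━━━━━━━━━━━━━━━━━━━━━━┓                     
                       ┃━━━━━━━━━━━┓         
───────────────────────┨           ┃         
 ▒▒ ██▓ █              ┃───────────┨         
█ ▒▓ ▓▓██              ┃..........~┃         
░ █  ░▓                ┃..........~┃         
▓▒▓█░░█ ▓              ┃...........┃         
▒ █░░▓ ▓░              ┃═════.....~┃         
░  ░ █░▓▒              ┃...........┃         
▓█▓░ ░ ██              ┃...........┃         
▓ ▒█ ░▒ ░              ┃...........┃         


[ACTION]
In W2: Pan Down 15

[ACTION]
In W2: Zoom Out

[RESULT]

                                             
                                             
                                             
                                             
                                             
                                             
                                             
                                             
                                             
                                             
                                             
━━━━━━━━━━━━━━━━━━━━━━━┓                     
                       ┃━━━━━━━━━━━┓         
───────────────────────┨           ┃         
 █▒▒▓░ ▓               ┃───────────┨         
░▓▓▒█▒░ █              ┃..........~┃         
  ░█░░▒▓█              ┃..........~┃         
░░▓█  ▓▒▒              ┃...........┃         
█▓▒█░░ ▓▒              ┃═════.....~┃         
                       ┃...........┃         
                       ┃...........┃         
                       ┃...........┃         


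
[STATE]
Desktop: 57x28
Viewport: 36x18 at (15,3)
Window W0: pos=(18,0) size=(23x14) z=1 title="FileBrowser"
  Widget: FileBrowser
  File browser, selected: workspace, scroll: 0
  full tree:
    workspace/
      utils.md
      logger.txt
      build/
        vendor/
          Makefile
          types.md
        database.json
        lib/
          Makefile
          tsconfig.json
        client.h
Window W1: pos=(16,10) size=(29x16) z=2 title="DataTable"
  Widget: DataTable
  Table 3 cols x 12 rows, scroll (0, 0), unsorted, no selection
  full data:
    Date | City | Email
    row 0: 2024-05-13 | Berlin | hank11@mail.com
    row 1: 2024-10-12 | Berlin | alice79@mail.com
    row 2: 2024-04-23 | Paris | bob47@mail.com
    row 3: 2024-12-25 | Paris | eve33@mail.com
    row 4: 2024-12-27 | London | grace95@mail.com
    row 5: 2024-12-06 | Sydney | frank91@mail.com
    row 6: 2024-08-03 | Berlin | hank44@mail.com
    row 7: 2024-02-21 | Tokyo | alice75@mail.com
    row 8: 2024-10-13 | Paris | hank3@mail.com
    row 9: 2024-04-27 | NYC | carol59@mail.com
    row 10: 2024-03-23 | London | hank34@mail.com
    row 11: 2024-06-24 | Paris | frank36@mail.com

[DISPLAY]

   ┃> [-] workspace/     ┃          
   ┃    utils.md         ┃          
   ┃    logger.txt       ┃          
   ┃    [+] build/       ┃          
   ┃                     ┃          
   ┃                     ┃          
   ┃                     ┃          
 ┏━━━━━━━━━━━━━━━━━━━━━━━━━━━┓      
 ┃ DataTable                 ┃      
 ┠───────────────────────────┨      
 ┃Date      │City  │Email    ┃      
 ┃──────────┼──────┼─────────┃      
 ┃2024-05-13│Berlin│hank11@ma┃      
 ┃2024-10-12│Berlin│alice79@m┃      
 ┃2024-04-23│Paris │bob47@mai┃      
 ┃2024-12-25│Paris │eve33@mai┃      
 ┃2024-12-27│London│grace95@m┃      
 ┃2024-12-06│Sydney│frank91@m┃      


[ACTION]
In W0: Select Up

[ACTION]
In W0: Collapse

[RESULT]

   ┃> [+] workspace/     ┃          
   ┃                     ┃          
   ┃                     ┃          
   ┃                     ┃          
   ┃                     ┃          
   ┃                     ┃          
   ┃                     ┃          
 ┏━━━━━━━━━━━━━━━━━━━━━━━━━━━┓      
 ┃ DataTable                 ┃      
 ┠───────────────────────────┨      
 ┃Date      │City  │Email    ┃      
 ┃──────────┼──────┼─────────┃      
 ┃2024-05-13│Berlin│hank11@ma┃      
 ┃2024-10-12│Berlin│alice79@m┃      
 ┃2024-04-23│Paris │bob47@mai┃      
 ┃2024-12-25│Paris │eve33@mai┃      
 ┃2024-12-27│London│grace95@m┃      
 ┃2024-12-06│Sydney│frank91@m┃      


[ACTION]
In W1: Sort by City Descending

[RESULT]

   ┃> [+] workspace/     ┃          
   ┃                     ┃          
   ┃                     ┃          
   ┃                     ┃          
   ┃                     ┃          
   ┃                     ┃          
   ┃                     ┃          
 ┏━━━━━━━━━━━━━━━━━━━━━━━━━━━┓      
 ┃ DataTable                 ┃      
 ┠───────────────────────────┨      
 ┃Date      │City ▼│Email    ┃      
 ┃──────────┼──────┼─────────┃      
 ┃2024-02-21│Tokyo │alice75@m┃      
 ┃2024-12-06│Sydney│frank91@m┃      
 ┃2024-04-23│Paris │bob47@mai┃      
 ┃2024-12-25│Paris │eve33@mai┃      
 ┃2024-10-13│Paris │hank3@mai┃      
 ┃2024-06-24│Paris │frank36@m┃      


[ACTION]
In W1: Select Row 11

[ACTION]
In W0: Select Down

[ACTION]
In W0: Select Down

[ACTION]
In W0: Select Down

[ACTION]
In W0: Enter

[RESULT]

   ┃> [-] workspace/     ┃          
   ┃    utils.md         ┃          
   ┃    logger.txt       ┃          
   ┃    [+] build/       ┃          
   ┃                     ┃          
   ┃                     ┃          
   ┃                     ┃          
 ┏━━━━━━━━━━━━━━━━━━━━━━━━━━━┓      
 ┃ DataTable                 ┃      
 ┠───────────────────────────┨      
 ┃Date      │City ▼│Email    ┃      
 ┃──────────┼──────┼─────────┃      
 ┃2024-02-21│Tokyo │alice75@m┃      
 ┃2024-12-06│Sydney│frank91@m┃      
 ┃2024-04-23│Paris │bob47@mai┃      
 ┃2024-12-25│Paris │eve33@mai┃      
 ┃2024-10-13│Paris │hank3@mai┃      
 ┃2024-06-24│Paris │frank36@m┃      


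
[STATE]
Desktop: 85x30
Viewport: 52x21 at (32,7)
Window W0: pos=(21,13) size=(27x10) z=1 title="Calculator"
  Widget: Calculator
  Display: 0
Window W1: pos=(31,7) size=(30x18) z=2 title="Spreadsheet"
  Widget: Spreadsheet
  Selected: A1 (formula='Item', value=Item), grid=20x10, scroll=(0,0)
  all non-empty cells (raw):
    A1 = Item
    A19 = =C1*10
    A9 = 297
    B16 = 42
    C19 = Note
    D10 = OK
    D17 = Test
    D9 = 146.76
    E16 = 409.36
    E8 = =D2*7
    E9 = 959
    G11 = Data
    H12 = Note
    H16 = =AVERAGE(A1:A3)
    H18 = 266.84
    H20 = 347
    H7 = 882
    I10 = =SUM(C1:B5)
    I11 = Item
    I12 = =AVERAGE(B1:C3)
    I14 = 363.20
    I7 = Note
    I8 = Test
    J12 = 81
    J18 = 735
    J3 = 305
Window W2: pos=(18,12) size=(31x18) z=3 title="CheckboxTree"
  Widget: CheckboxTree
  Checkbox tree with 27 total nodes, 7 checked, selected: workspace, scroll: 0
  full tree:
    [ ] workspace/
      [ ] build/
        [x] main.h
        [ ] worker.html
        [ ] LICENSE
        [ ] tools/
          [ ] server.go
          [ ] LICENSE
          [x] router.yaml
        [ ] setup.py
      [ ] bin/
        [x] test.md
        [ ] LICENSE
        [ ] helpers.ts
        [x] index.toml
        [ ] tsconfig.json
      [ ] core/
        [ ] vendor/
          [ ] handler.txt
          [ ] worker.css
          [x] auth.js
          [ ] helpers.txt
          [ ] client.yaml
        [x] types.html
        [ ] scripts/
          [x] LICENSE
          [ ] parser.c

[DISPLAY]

━━━━━━━━━━━━━━━━━━━━━━━━━━━━┓                       
 Spreadsheet                ┃                       
────────────────────────────┨                       
A1: Item                    ┃                       
       A       B       C    ┃                       
━━━━━━━━━━━━━━━━┓-----------┃                       
                ┃  0       0┃                       
────────────────┨  0       0┃                       
e/              ┃  0       0┃                       
                ┃  0       0┃                       
.h              ┃  0       0┃                       
er.html         ┃  0       0┃                       
NSE             ┃  0       0┃                       
s/              ┃  0       0┃                       
rver.go         ┃  0       0┃                       
CENSE           ┃  0       0┃                       
uter.yaml       ┃  0       0┃                       
p.py            ┃━━━━━━━━━━━┛                       
                ┃                                   
.md             ┃                                   
NSE             ┃                                   


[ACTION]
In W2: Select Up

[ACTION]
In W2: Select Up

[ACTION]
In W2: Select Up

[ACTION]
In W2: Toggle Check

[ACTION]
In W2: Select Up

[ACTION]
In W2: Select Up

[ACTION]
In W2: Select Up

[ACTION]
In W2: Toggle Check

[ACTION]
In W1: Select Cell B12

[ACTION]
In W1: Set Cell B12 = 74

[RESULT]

━━━━━━━━━━━━━━━━━━━━━━━━━━━━┓                       
 Spreadsheet                ┃                       
────────────────────────────┨                       
B12: 74                     ┃                       
       A       B       C    ┃                       
━━━━━━━━━━━━━━━━┓-----------┃                       
                ┃  0       0┃                       
────────────────┨  0       0┃                       
e/              ┃  0       0┃                       
                ┃  0       0┃                       
.h              ┃  0       0┃                       
er.html         ┃  0       0┃                       
NSE             ┃  0       0┃                       
s/              ┃  0       0┃                       
rver.go         ┃  0       0┃                       
CENSE           ┃  0       0┃                       
uter.yaml       ┃  0       0┃                       
p.py            ┃━━━━━━━━━━━┛                       
                ┃                                   
.md             ┃                                   
NSE             ┃                                   


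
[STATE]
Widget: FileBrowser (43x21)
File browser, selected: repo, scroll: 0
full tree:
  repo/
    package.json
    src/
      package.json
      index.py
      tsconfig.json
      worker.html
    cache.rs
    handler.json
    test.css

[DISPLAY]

> [-] repo/                                
    package.json                           
    [+] src/                               
    cache.rs                               
    handler.json                           
    test.css                               
                                           
                                           
                                           
                                           
                                           
                                           
                                           
                                           
                                           
                                           
                                           
                                           
                                           
                                           
                                           


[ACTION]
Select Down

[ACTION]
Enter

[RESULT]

  [-] repo/                                
  > package.json                           
    [+] src/                               
    cache.rs                               
    handler.json                           
    test.css                               
                                           
                                           
                                           
                                           
                                           
                                           
                                           
                                           
                                           
                                           
                                           
                                           
                                           
                                           
                                           


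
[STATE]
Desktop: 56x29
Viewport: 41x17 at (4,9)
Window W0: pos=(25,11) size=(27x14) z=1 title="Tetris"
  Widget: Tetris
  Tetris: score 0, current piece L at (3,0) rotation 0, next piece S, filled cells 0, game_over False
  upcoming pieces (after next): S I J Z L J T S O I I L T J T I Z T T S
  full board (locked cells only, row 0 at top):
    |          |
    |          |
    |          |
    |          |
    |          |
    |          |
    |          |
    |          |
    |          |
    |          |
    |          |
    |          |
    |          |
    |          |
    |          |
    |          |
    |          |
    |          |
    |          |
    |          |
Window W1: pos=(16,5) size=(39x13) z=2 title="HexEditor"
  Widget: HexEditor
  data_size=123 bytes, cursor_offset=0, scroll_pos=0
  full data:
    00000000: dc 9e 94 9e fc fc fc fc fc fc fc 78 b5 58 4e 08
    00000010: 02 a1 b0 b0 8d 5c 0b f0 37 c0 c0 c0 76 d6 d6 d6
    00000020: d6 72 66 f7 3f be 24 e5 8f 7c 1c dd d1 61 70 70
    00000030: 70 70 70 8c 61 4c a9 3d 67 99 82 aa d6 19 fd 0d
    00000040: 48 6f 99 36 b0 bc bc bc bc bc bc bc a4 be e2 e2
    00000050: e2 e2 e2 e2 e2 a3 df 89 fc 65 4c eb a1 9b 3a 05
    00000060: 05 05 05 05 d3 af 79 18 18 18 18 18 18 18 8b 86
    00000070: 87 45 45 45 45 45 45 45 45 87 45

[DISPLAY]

            ┃00000010  02 a1 b0 b0 8d 5c 
            ┃00000020  d6 72 66 f7 3f be 
            ┃00000030  70 70 70 8c 61 4c 
            ┃00000040  48 6f 99 36 b0 bc 
            ┃00000050  e2 e2 e2 e2 e2 a3 
            ┃00000060  05 05 05 05 d3 af 
            ┃00000070  87 45 45 45 45 45 
            ┃                            
            ┗━━━━━━━━━━━━━━━━━━━━━━━━━━━━
                     ┃          │        
                     ┃          │        
                     ┃          │Score:  
                     ┃          │0       
                     ┃          │        
                     ┃          │        
                     ┗━━━━━━━━━━━━━━━━━━━
                                         


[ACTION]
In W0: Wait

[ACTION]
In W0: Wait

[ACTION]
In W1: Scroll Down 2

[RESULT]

            ┃00000030  70 70 70 8c 61 4c 
            ┃00000040  48 6f 99 36 b0 bc 
            ┃00000050  e2 e2 e2 e2 e2 a3 
            ┃00000060  05 05 05 05 d3 af 
            ┃00000070  87 45 45 45 45 45 
            ┃                            
            ┃                            
            ┃                            
            ┗━━━━━━━━━━━━━━━━━━━━━━━━━━━━
                     ┃          │        
                     ┃          │        
                     ┃          │Score:  
                     ┃          │0       
                     ┃          │        
                     ┃          │        
                     ┗━━━━━━━━━━━━━━━━━━━
                                         


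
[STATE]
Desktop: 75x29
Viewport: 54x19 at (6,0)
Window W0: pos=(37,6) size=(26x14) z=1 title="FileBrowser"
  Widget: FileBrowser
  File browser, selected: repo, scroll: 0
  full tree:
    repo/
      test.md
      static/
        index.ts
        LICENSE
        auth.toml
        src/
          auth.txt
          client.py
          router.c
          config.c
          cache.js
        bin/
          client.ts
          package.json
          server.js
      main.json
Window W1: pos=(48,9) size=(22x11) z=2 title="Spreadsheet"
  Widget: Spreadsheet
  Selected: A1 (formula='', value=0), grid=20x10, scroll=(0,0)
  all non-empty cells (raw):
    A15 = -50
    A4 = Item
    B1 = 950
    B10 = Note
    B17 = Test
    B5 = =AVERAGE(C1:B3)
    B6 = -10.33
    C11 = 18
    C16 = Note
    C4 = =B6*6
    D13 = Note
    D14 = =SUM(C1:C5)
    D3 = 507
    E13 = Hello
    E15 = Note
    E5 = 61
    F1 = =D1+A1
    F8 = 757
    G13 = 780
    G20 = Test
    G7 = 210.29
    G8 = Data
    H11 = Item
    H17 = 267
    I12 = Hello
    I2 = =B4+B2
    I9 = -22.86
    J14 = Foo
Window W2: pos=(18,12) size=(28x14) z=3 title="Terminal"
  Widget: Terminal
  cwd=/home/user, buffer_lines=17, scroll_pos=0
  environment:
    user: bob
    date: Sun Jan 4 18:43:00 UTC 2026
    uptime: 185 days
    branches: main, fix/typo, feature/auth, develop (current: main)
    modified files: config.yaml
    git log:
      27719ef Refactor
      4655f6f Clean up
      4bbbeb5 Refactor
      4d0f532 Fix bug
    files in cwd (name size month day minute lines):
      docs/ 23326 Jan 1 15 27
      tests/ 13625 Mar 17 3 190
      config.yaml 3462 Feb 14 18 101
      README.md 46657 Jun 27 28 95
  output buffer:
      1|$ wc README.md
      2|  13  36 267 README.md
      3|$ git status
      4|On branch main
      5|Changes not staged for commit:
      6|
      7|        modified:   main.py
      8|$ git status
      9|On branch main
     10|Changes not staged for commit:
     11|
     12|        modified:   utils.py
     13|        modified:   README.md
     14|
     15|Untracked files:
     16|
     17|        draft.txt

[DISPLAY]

                                                      
                                                      
                                                      
                                                      
                                                      
                                                      
                               ┏━━━━━━━━━━━━━━━━━━━━━━
                               ┃ FileBrowser          
                               ┠──────────────────────
                               ┃> [-] repo┏━━━━━━━━━━━
                               ┃    test.m┃ Spreadshee
                               ┃    [+] st┠───────────
            ┏━━━━━━━━━━━━━━━━━━━━━━━━━━┓.j┃A1:        
            ┃ Terminal                 ┃  ┃       A   
            ┠──────────────────────────┨  ┃-----------
            ┃$ wc README.md            ┃  ┃  1      [0
            ┃  13  36 267 README.md    ┃  ┃  2        
            ┃$ git status              ┃  ┃  3        
            ┃On branch main            ┃  ┃  4 Item   


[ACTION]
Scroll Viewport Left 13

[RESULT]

                                                      
                                                      
                                                      
                                                      
                                                      
                                                      
                                     ┏━━━━━━━━━━━━━━━━
                                     ┃ FileBrowser    
                                     ┠────────────────
                                     ┃> [-] repo┏━━━━━
                                     ┃    test.m┃ Spre
                                     ┃    [+] st┠─────
                  ┏━━━━━━━━━━━━━━━━━━━━━━━━━━┓.j┃A1:  
                  ┃ Terminal                 ┃  ┃     
                  ┠──────────────────────────┨  ┃-----
                  ┃$ wc README.md            ┃  ┃  1  
                  ┃  13  36 267 README.md    ┃  ┃  2  
                  ┃$ git status              ┃  ┃  3  
                  ┃On branch main            ┃  ┃  4 I


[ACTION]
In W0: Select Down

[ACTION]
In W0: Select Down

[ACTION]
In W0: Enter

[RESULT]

                                                      
                                                      
                                                      
                                                      
                                                      
                                                      
                                     ┏━━━━━━━━━━━━━━━━
                                     ┃ FileBrowser    
                                     ┠────────────────
                                     ┃  [-] repo┏━━━━━
                                     ┃    test.m┃ Spre
                                     ┃  > [-] st┠─────
                  ┏━━━━━━━━━━━━━━━━━━━━━━━━━━┓de┃A1:  
                  ┃ Terminal                 ┃CE┃     
                  ┠──────────────────────────┨th┃-----
                  ┃$ wc README.md            ┃] ┃  1  
                  ┃  13  36 267 README.md    ┃] ┃  2  
                  ┃$ git status              ┃.j┃  3  
                  ┃On branch main            ┃  ┃  4 I


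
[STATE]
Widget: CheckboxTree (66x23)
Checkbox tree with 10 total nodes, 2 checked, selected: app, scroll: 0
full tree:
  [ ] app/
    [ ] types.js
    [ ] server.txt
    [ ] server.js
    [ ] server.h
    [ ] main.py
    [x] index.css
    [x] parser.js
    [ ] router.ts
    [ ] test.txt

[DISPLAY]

>[-] app/                                                         
   [ ] types.js                                                   
   [ ] server.txt                                                 
   [ ] server.js                                                  
   [ ] server.h                                                   
   [ ] main.py                                                    
   [x] index.css                                                  
   [x] parser.js                                                  
   [ ] router.ts                                                  
   [ ] test.txt                                                   
                                                                  
                                                                  
                                                                  
                                                                  
                                                                  
                                                                  
                                                                  
                                                                  
                                                                  
                                                                  
                                                                  
                                                                  
                                                                  


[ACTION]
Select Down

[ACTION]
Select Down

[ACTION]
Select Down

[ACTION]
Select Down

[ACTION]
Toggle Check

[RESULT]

 [-] app/                                                         
   [ ] types.js                                                   
   [ ] server.txt                                                 
   [ ] server.js                                                  
>  [x] server.h                                                   
   [ ] main.py                                                    
   [x] index.css                                                  
   [x] parser.js                                                  
   [ ] router.ts                                                  
   [ ] test.txt                                                   
                                                                  
                                                                  
                                                                  
                                                                  
                                                                  
                                                                  
                                                                  
                                                                  
                                                                  
                                                                  
                                                                  
                                                                  
                                                                  


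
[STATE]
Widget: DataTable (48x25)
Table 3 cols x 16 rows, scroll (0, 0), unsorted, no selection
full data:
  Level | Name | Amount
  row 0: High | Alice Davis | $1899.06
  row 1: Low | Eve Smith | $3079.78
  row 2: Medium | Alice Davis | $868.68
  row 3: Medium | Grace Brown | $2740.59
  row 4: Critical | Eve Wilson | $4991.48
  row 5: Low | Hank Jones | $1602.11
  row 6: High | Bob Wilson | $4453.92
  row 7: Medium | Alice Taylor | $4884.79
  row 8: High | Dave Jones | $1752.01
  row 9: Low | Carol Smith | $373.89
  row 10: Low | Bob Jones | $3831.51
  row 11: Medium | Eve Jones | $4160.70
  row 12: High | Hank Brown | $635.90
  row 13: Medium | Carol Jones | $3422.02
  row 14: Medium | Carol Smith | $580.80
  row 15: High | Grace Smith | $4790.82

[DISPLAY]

Level   │Name        │Amount                    
────────┼────────────┼────────                  
High    │Alice Davis │$1899.06                  
Low     │Eve Smith   │$3079.78                  
Medium  │Alice Davis │$868.68                   
Medium  │Grace Brown │$2740.59                  
Critical│Eve Wilson  │$4991.48                  
Low     │Hank Jones  │$1602.11                  
High    │Bob Wilson  │$4453.92                  
Medium  │Alice Taylor│$4884.79                  
High    │Dave Jones  │$1752.01                  
Low     │Carol Smith │$373.89                   
Low     │Bob Jones   │$3831.51                  
Medium  │Eve Jones   │$4160.70                  
High    │Hank Brown  │$635.90                   
Medium  │Carol Jones │$3422.02                  
Medium  │Carol Smith │$580.80                   
High    │Grace Smith │$4790.82                  
                                                
                                                
                                                
                                                
                                                
                                                
                                                


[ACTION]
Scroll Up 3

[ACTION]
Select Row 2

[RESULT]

Level   │Name        │Amount                    
────────┼────────────┼────────                  
High    │Alice Davis │$1899.06                  
Low     │Eve Smith   │$3079.78                  
>edium  │Alice Davis │$868.68                   
Medium  │Grace Brown │$2740.59                  
Critical│Eve Wilson  │$4991.48                  
Low     │Hank Jones  │$1602.11                  
High    │Bob Wilson  │$4453.92                  
Medium  │Alice Taylor│$4884.79                  
High    │Dave Jones  │$1752.01                  
Low     │Carol Smith │$373.89                   
Low     │Bob Jones   │$3831.51                  
Medium  │Eve Jones   │$4160.70                  
High    │Hank Brown  │$635.90                   
Medium  │Carol Jones │$3422.02                  
Medium  │Carol Smith │$580.80                   
High    │Grace Smith │$4790.82                  
                                                
                                                
                                                
                                                
                                                
                                                
                                                


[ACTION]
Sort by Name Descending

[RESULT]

Level   │Name       ▼│Amount                    
────────┼────────────┼────────                  
Low     │Hank Jones  │$1602.11                  
High    │Hank Brown  │$635.90                   
>igh    │Grace Smith │$4790.82                  
Medium  │Grace Brown │$2740.59                  
Critical│Eve Wilson  │$4991.48                  
Low     │Eve Smith   │$3079.78                  
Medium  │Eve Jones   │$4160.70                  
High    │Dave Jones  │$1752.01                  
Low     │Carol Smith │$373.89                   
Medium  │Carol Smith │$580.80                   
Medium  │Carol Jones │$3422.02                  
High    │Bob Wilson  │$4453.92                  
Low     │Bob Jones   │$3831.51                  
Medium  │Alice Taylor│$4884.79                  
High    │Alice Davis │$1899.06                  
Medium  │Alice Davis │$868.68                   
                                                
                                                
                                                
                                                
                                                
                                                
                                                


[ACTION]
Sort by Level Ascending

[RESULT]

Level  ▲│Name        │Amount                    
────────┼────────────┼────────                  
Critical│Eve Wilson  │$4991.48                  
High    │Hank Brown  │$635.90                   
>igh    │Grace Smith │$4790.82                  
High    │Dave Jones  │$1752.01                  
High    │Bob Wilson  │$4453.92                  
High    │Alice Davis │$1899.06                  
Low     │Hank Jones  │$1602.11                  
Low     │Eve Smith   │$3079.78                  
Low     │Carol Smith │$373.89                   
Low     │Bob Jones   │$3831.51                  
Medium  │Grace Brown │$2740.59                  
Medium  │Eve Jones   │$4160.70                  
Medium  │Carol Smith │$580.80                   
Medium  │Carol Jones │$3422.02                  
Medium  │Alice Taylor│$4884.79                  
Medium  │Alice Davis │$868.68                   
                                                
                                                
                                                
                                                
                                                
                                                
                                                


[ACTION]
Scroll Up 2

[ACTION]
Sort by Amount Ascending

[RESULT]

Level   │Name        │Amount ▲                  
────────┼────────────┼────────                  
Low     │Carol Smith │$373.89                   
Medium  │Carol Smith │$580.80                   
>igh    │Hank Brown  │$635.90                   
Medium  │Alice Davis │$868.68                   
Low     │Hank Jones  │$1602.11                  
High    │Dave Jones  │$1752.01                  
High    │Alice Davis │$1899.06                  
Medium  │Grace Brown │$2740.59                  
Low     │Eve Smith   │$3079.78                  
Medium  │Carol Jones │$3422.02                  
Low     │Bob Jones   │$3831.51                  
Medium  │Eve Jones   │$4160.70                  
High    │Bob Wilson  │$4453.92                  
High    │Grace Smith │$4790.82                  
Medium  │Alice Taylor│$4884.79                  
Critical│Eve Wilson  │$4991.48                  
                                                
                                                
                                                
                                                
                                                
                                                
                                                


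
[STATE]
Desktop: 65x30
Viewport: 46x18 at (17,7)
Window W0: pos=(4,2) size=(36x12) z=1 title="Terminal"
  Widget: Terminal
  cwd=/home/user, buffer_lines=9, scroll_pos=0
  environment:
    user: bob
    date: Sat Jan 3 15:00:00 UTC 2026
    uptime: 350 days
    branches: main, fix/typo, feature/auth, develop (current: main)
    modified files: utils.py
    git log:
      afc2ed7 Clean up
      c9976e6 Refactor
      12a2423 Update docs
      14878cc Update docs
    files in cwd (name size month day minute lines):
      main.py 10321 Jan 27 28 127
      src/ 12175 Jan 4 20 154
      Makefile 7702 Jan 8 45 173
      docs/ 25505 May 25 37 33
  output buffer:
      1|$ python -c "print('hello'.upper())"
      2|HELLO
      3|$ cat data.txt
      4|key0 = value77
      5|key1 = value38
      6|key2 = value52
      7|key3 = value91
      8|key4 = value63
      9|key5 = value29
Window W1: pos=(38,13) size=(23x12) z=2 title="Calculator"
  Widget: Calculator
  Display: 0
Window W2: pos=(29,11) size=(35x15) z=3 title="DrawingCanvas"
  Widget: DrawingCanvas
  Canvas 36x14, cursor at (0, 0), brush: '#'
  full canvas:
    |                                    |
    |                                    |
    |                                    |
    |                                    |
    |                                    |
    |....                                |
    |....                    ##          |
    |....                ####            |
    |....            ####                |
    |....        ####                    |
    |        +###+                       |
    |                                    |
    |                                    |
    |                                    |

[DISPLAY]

xt                    ┃                       
77                    ┃                       
38                    ┃                       
52                    ┃                       
91          ┏━━━━━━━━━━━━━━━━━━━━━━━━━━━━━━━━━
63          ┃ DrawingCanvas                   
━━━━━━━━━━━━┠─────────────────────────────────
            ┃+                                
            ┃                                 
            ┃                                 
            ┃                                 
            ┃                                 
            ┃....                             
            ┃....                    ##       
            ┃....                ####         
            ┃....            ####             
            ┃....        ####                 
            ┃        +###+                    


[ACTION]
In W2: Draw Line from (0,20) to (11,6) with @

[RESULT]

xt                    ┃                       
77                    ┃                       
38                    ┃                       
52                    ┃                       
91          ┏━━━━━━━━━━━━━━━━━━━━━━━━━━━━━━━━━
63          ┃ DrawingCanvas                   
━━━━━━━━━━━━┠─────────────────────────────────
            ┃+                   @            
            ┃                   @             
            ┃                 @@              
            ┃                @                
            ┃               @                 
            ┃....         @@                  
            ┃....        @           ##       
            ┃....       @        ####         
            ┃....      @     ####             
            ┃....    @@  ####                 
            ┃       @+###+                    


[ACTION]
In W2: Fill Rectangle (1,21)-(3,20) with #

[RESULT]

xt                    ┃                       
77                    ┃                       
38                    ┃                       
52                    ┃                       
91          ┏━━━━━━━━━━━━━━━━━━━━━━━━━━━━━━━━━
63          ┃ DrawingCanvas                   
━━━━━━━━━━━━┠─────────────────────────────────
            ┃+                   @            
            ┃                   @##           
            ┃                 @@ ##           
            ┃                @   ##           
            ┃               @                 
            ┃....         @@                  
            ┃....        @           ##       
            ┃....       @        ####         
            ┃....      @     ####             
            ┃....    @@  ####                 
            ┃       @+###+                    


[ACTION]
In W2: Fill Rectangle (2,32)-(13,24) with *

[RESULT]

xt                    ┃                       
77                    ┃                       
38                    ┃                       
52                    ┃                       
91          ┏━━━━━━━━━━━━━━━━━━━━━━━━━━━━━━━━━
63          ┃ DrawingCanvas                   
━━━━━━━━━━━━┠─────────────────────────────────
            ┃+                   @            
            ┃                   @##           
            ┃                 @@ ##  *********
            ┃                @   ##  *********
            ┃               @        *********
            ┃....         @@         *********
            ┃....        @           *********
            ┃....       @        ####*********
            ┃....      @     ####    *********
            ┃....    @@  ####        *********
            ┃       @+###+           *********
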